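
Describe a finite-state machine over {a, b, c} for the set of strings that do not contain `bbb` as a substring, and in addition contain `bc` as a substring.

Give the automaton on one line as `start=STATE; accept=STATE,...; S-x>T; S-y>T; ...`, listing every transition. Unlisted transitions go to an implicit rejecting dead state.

start=q0; accept=q3,q5,q8; q0-a>q0; q0-b>q1; q0-c>q0; q1-a>q0; q1-b>q2; q1-c>q3; q2-a>q0; q2-b>q4; q2-c>q3; q3-a>q3; q3-b>q5; q3-c>q3; q4-a>q6; q4-b>q4; q4-c>q7; q5-a>q3; q5-b>q8; q5-c>q3; q6-a>q6; q6-b>q4; q6-c>q6; q7-a>q7; q7-b>q7; q7-c>q7; q8-a>q3; q8-b>q7; q8-c>q3

Run two small machines in parallel and take their product. One (4 states) tracks partial matches of the forbidden pattern `bbb`; the other (3 states) tracks whether and how much of `bc` has been seen. Each combined state is a pair, one component from each; accept when both components accept.
        a   b   c  
>  q0   q0  q1  q0 
   q1   q0  q2  q3 
   q2   q0  q4  q3 
 * q3   q3  q5  q3 
   q4   q6  q4  q7 
 * q5   q3  q8  q3 
   q6   q6  q4  q6 
   q7   q7  q7  q7 
 * q8   q3  q7  q3 
(> = start, * = accepting)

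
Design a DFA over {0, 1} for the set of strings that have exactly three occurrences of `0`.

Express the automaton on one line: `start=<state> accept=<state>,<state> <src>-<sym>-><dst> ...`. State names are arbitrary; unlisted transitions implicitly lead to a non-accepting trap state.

start=q0 accept=q3 q0-0->q1 q0-1->q0 q1-0->q2 q1-1->q1 q2-0->q3 q2-1->q2 q3-0->q4 q3-1->q3 q4-0->q4 q4-1->q4

Only the number of `0`s matters, and only up to 4. Make a chain q0 → q1 → q2 → q3 → q4 advanced by each `0` (with q4 absorbing); every other symbol self-loops. The accepting set is {q3}.
5 states suffice.
        0   1  
>  q0   q1  q0 
   q1   q2  q1 
   q2   q3  q2 
 * q3   q4  q3 
   q4   q4  q4 
(> = start, * = accepting)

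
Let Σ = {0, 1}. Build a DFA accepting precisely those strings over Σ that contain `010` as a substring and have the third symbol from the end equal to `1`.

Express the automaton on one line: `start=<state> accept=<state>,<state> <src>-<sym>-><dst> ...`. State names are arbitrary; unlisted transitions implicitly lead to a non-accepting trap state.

Handle the two conditions separately and then intersect. One (4 states) tracks whether and how much of `010` has been seen; the other (15 states) tracks the last 3 symbols read. Each combined state is a pair, one component from each; accept when both components accept. Equivalent product states are then merged.
With 11 states:
          0    1  
>  q0     q1   q0 
   q1     q1   q2 
   q2     q3   q0 
   q3     q4   q5 
 * q4     q6   q7 
 * q5     q3   q8 
   q6     q6   q7 
   q7     q3   q8 
   q8     q9  q10 
 * q9     q4   q5 
 * q10    q9  q10 
(> = start, * = accepting)

start=q0 accept=q4,q5,q9,q10 q0-0->q1 q0-1->q0 q1-0->q1 q1-1->q2 q2-0->q3 q2-1->q0 q3-0->q4 q3-1->q5 q4-0->q6 q4-1->q7 q5-0->q3 q5-1->q8 q6-0->q6 q6-1->q7 q7-0->q3 q7-1->q8 q8-0->q9 q8-1->q10 q9-0->q4 q9-1->q5 q10-0->q9 q10-1->q10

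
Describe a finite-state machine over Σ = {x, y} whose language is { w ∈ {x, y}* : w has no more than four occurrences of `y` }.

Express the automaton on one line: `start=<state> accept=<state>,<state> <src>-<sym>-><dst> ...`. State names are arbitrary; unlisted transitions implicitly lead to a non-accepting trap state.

start=S0 accept=S0,S1,S2,S3,S4 S0-x->S0 S0-y->S1 S1-x->S1 S1-y->S2 S2-x->S2 S2-y->S3 S3-x->S3 S3-y->S4 S4-x->S4 S4-y->S5 S5-x->S5 S5-y->S5

Count `y`s, saturating at 5: states S0 through S4 mean 0 through 4 `y`s seen; S5 means more than 4. Each `y` increments (capped at S5); other symbols loop. Accept from {S0, S1, S2, S3, S4}.
A 6-state machine:
        x   y  
>* S0   S0  S1 
 * S1   S1  S2 
 * S2   S2  S3 
 * S3   S3  S4 
 * S4   S4  S5 
   S5   S5  S5 
(> = start, * = accepting)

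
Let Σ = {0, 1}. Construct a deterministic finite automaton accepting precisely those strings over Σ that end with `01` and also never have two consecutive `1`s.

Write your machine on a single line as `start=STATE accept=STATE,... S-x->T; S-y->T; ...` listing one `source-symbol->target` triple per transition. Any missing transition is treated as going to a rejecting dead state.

start=S0; accept=S3; S0-0->S1; S0-1->S2; S1-0->S1; S1-1->S3; S2-0->S1; S2-1->S4; S3-0->S1; S3-1->S4; S4-0->S4; S4-1->S4

Run two small machines in parallel and take their product. One (3 states) tracks how much of the suffix `01` has currently been matched; the other (3 states) tracks partial matches of the forbidden pattern `11`. Each combined state is a pair, one component from each; accept when both components accept. After merging equivalent states the machine shrinks.
5 states suffice.
        0   1  
>  S0   S1  S2 
   S1   S1  S3 
   S2   S1  S4 
 * S3   S1  S4 
   S4   S4  S4 
(> = start, * = accepting)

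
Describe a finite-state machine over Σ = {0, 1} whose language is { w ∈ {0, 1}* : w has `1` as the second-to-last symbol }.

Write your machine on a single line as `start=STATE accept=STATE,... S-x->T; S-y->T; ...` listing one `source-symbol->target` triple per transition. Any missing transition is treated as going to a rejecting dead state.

start=q0; accept=q5,q6; q0-0->q1; q0-1->q2; q1-0->q3; q1-1->q4; q2-0->q5; q2-1->q6; q3-0->q3; q3-1->q4; q4-0->q5; q4-1->q6; q5-0->q3; q5-1->q4; q6-0->q5; q6-1->q6

Because acceptance depends on a position counted from the end, the machine has to buffer the most recent 2 symbols. Make each state the string of the last up-to-2 symbols read; on input `x` shift the window left and append `x`. Accept when the buffered window has length 2 and begins with `1`.
        0   1  
>  q0   q1  q2 
   q1   q3  q4 
   q2   q5  q6 
   q3   q3  q4 
   q4   q5  q6 
 * q5   q3  q4 
 * q6   q5  q6 
(> = start, * = accepting)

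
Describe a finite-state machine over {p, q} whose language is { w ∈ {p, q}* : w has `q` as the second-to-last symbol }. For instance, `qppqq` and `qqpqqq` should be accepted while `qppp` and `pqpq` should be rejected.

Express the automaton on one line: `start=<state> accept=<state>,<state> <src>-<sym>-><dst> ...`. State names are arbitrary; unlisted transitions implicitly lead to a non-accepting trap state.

start=A accept=F,G A-p->B A-q->C B-p->D B-q->E C-p->F C-q->G D-p->D D-q->E E-p->F E-q->G F-p->D F-q->E G-p->F G-q->G

A DFA must remember the last 2 symbols (since which symbol is second-to-last isn't known until the input ends). Use one state per possible window of the last ≤2 symbols; accept from those whose window starts with `q`.
7 states suffice.
       p  q 
>  A   B  C 
   B   D  E 
   C   F  G 
   D   D  E 
   E   F  G 
 * F   D  E 
 * G   F  G 
(> = start, * = accepting)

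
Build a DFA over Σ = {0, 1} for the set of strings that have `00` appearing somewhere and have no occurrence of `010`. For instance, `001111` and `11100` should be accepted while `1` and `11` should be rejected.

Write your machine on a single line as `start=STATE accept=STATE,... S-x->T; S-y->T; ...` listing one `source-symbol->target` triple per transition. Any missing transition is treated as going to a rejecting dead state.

start=q0; accept=q2,q4,q6; q0-0->q1; q0-1->q0; q1-0->q2; q1-1->q3; q2-0->q2; q2-1->q4; q3-0->q5; q3-1->q0; q4-0->q5; q4-1->q6; q5-0->q5; q5-1->q5; q6-0->q2; q6-1->q6

Run two small machines in parallel and take their product. One (3 states) tracks whether and how much of `00` has been seen; the other (4 states) tracks partial matches of the forbidden pattern `010`. Each combined state is a pair, one component from each; accept when both components accept. Equivalent product states are then merged.
A 7-state machine:
        0   1  
>  q0   q1  q0 
   q1   q2  q3 
 * q2   q2  q4 
   q3   q5  q0 
 * q4   q5  q6 
   q5   q5  q5 
 * q6   q2  q6 
(> = start, * = accepting)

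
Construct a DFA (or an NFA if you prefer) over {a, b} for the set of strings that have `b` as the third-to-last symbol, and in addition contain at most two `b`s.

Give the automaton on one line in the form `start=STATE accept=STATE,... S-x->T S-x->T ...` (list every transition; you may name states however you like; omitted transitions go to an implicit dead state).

start=s0 accept=s4,s5,s6,s11 s0-a->s0 s0-b->s1 s1-a->s2 s1-b->s3 s2-a->s4 s2-b->s5 s3-a->s6 s3-b->s7 s4-a->s8 s4-b->s9 s5-a->s10 s5-b->s7 s6-a->s11 s6-b->s7 s7-a->s7 s7-b->s7 s8-a->s8 s8-b->s9 s9-a->s10 s9-b->s7 s10-a->s11 s10-b->s7 s11-a->s7 s11-b->s7

Run two small machines in parallel and take their product. One (15 states) tracks the last 3 symbols read; the other (4 states) tracks the count of `b`s, saturating at 3. Each combined state is a pair, one component from each; accept when both components accept. After merging equivalent states the machine shrinks.
          a    b  
>  s0     s0   s1 
   s1     s2   s3 
   s2     s4   s5 
   s3     s6   s7 
 * s4     s8   s9 
 * s5    s10   s7 
 * s6    s11   s7 
   s7     s7   s7 
   s8     s8   s9 
   s9    s10   s7 
   s10   s11   s7 
 * s11    s7   s7 
(> = start, * = accepting)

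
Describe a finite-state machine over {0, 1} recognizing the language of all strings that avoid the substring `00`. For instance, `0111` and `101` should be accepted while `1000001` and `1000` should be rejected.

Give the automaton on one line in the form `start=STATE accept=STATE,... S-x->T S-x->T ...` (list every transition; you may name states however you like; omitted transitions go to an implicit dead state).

start=q0 accept=q0,q1 q0-0->q1 q0-1->q0 q1-0->q2 q1-1->q0 q2-0->q2 q2-1->q2

This is the complement of 'contains `00`'. Use the same substring-matching states — q0 through q2 holding how much of `00` has just been matched — but flip the accepting set: everything except the trap q2 accepts.
        0   1  
>* q0   q1  q0 
 * q1   q2  q0 
   q2   q2  q2 
(> = start, * = accepting)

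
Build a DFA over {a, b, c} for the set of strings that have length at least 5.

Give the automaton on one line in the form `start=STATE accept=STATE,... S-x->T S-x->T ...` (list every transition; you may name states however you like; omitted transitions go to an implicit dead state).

start=s0 accept=s5,s6 s0-a->s1 s0-b->s1 s0-c->s1 s1-a->s2 s1-b->s2 s1-c->s2 s2-a->s3 s2-b->s3 s2-c->s3 s3-a->s4 s3-b->s4 s3-c->s4 s4-a->s5 s4-b->s5 s4-c->s5 s5-a->s6 s5-b->s6 s5-c->s6 s6-a->s6 s6-b->s6 s6-c->s6

We only need to distinguish lengths 0, 1, …, 5, and '>5'. Chain s0 → s1 → s2 → s3 → s4 → s5 → s6 on every symbol, with s6 looping. Accepting states: {s5, s6}.
7 states suffice.
        a   b   c  
>  s0   s1  s1  s1 
   s1   s2  s2  s2 
   s2   s3  s3  s3 
   s3   s4  s4  s4 
   s4   s5  s5  s5 
 * s5   s6  s6  s6 
 * s6   s6  s6  s6 
(> = start, * = accepting)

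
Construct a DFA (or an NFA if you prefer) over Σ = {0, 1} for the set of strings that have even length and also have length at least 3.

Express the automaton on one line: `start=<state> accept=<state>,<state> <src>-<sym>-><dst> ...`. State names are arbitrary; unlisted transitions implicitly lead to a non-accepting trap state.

Run two small machines in parallel and take their product. One (2 states) tracks the input length modulo 2; the other (5 states) tracks the input length, saturating at 4. Each combined state is a pair, one component from each; accept when both components accept. Minimizing collapses redundant product states.
With 5 states:
        0   1  
>  S0   S1  S1 
   S1   S2  S2 
   S2   S3  S3 
   S3   S4  S4 
 * S4   S3  S3 
(> = start, * = accepting)

start=S0 accept=S4 S0-0->S1 S0-1->S1 S1-0->S2 S1-1->S2 S2-0->S3 S2-1->S3 S3-0->S4 S3-1->S4 S4-0->S3 S4-1->S3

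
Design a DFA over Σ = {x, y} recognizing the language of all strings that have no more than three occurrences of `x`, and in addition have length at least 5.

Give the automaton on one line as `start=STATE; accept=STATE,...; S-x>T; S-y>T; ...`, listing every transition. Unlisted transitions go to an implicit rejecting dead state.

Handle the two conditions separately and then intersect. The first has 5 states tracking the count of `x`s, saturating at 4; the second has 7 states tracking the input length, saturating at 6. A product state is a pair (one from each), accepting exactly when both do. Minimizing collapses redundant product states.
19 states suffice.
       x  y 
>  A   B  C 
   B   D  E 
   C   E  F 
   D   G  H 
   E   H  I 
   F   I  J 
   G   K  L 
   H   L  M 
   I   M  N 
   J   N  O 
   K   K  K 
   L   K  P 
   M   P  Q 
   N   Q  R 
   O   R  S 
 * P   K  P 
 * Q   P  Q 
 * R   Q  R 
 * S   R  S 
(> = start, * = accepting)

start=A; accept=P,Q,R,S; A-x>B; A-y>C; B-x>D; B-y>E; C-x>E; C-y>F; D-x>G; D-y>H; E-x>H; E-y>I; F-x>I; F-y>J; G-x>K; G-y>L; H-x>L; H-y>M; I-x>M; I-y>N; J-x>N; J-y>O; K-x>K; K-y>K; L-x>K; L-y>P; M-x>P; M-y>Q; N-x>Q; N-y>R; O-x>R; O-y>S; P-x>K; P-y>P; Q-x>P; Q-y>Q; R-x>Q; R-y>R; S-x>R; S-y>S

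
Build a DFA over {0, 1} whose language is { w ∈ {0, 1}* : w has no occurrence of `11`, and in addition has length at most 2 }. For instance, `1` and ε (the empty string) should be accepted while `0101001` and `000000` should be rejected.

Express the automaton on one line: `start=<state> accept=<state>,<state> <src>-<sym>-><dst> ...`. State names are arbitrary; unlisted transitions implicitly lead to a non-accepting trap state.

Run two small machines in parallel and take their product. One (3 states) tracks partial matches of the forbidden pattern `11`; the other (4 states) tracks the input length, saturating at 3. Each combined state is a pair, one component from each; accept when both components accept.
        0   1  
>* S0   S1  S2 
 * S1   S3  S4 
 * S2   S3  S5 
 * S3   S6  S7 
 * S4   S6  S8 
   S5   S8  S8 
   S6   S6  S7 
   S7   S6  S8 
   S8   S8  S8 
(> = start, * = accepting)

start=S0 accept=S0,S1,S2,S3,S4 S0-0->S1 S0-1->S2 S1-0->S3 S1-1->S4 S2-0->S3 S2-1->S5 S3-0->S6 S3-1->S7 S4-0->S6 S4-1->S8 S5-0->S8 S5-1->S8 S6-0->S6 S6-1->S7 S7-0->S6 S7-1->S8 S8-0->S8 S8-1->S8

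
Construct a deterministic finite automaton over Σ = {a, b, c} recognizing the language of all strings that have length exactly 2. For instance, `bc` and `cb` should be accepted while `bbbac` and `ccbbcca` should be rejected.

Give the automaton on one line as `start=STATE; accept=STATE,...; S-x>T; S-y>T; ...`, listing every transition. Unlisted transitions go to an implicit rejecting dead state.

Count input length up to 3: every symbol moves from q0 toward q3, which means 'more than 2' and absorbs. Accept from {q2}.
        a   b   c  
>  q0   q1  q1  q1 
   q1   q2  q2  q2 
 * q2   q3  q3  q3 
   q3   q3  q3  q3 
(> = start, * = accepting)

start=q0; accept=q2; q0-a>q1; q0-b>q1; q0-c>q1; q1-a>q2; q1-b>q2; q1-c>q2; q2-a>q3; q2-b>q3; q2-c>q3; q3-a>q3; q3-b>q3; q3-c>q3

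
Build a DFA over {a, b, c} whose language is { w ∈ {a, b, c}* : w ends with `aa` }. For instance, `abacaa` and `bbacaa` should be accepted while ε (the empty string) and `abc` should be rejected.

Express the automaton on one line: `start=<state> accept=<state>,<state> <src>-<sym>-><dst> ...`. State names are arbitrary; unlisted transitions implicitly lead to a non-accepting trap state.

start=S0 accept=S2 S0-a->S1 S0-b->S0 S0-c->S0 S1-a->S2 S1-b->S0 S1-c->S0 S2-a->S2 S2-b->S0 S2-c->S0

Remember how much of `aa` the current input suffix matches. State S0 means no match yet; S1 means the last symbol is `a`; S2 means the last 2 symbols are `aa`. Only S2 accepts. On a mismatch, fall back to the longest proper suffix that is still a prefix of `aa`.
        a   b   c  
>  S0   S1  S0  S0 
   S1   S2  S0  S0 
 * S2   S2  S0  S0 
(> = start, * = accepting)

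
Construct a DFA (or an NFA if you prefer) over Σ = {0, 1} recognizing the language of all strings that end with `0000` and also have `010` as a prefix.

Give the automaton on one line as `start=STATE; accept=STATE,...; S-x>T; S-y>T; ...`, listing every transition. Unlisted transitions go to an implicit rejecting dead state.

start=S0; accept=S8; S0-0>S1; S0-1>S2; S1-0>S2; S1-1>S3; S2-0>S2; S2-1>S2; S3-0>S4; S3-1>S2; S4-0>S5; S4-1>S6; S5-0>S7; S5-1>S6; S6-0>S4; S6-1>S6; S7-0>S8; S7-1>S6; S8-0>S8; S8-1>S6

Run two small machines in parallel and take their product. The first has 5 states tracking how much of the suffix `0000` has currently been matched; the second has 5 states tracking whether the input so far still matches the prefix `010`. A product state is a pair (one from each), accepting exactly when both do. After merging equivalent states the machine shrinks.
With 9 states:
        0   1  
>  S0   S1  S2 
   S1   S2  S3 
   S2   S2  S2 
   S3   S4  S2 
   S4   S5  S6 
   S5   S7  S6 
   S6   S4  S6 
   S7   S8  S6 
 * S8   S8  S6 
(> = start, * = accepting)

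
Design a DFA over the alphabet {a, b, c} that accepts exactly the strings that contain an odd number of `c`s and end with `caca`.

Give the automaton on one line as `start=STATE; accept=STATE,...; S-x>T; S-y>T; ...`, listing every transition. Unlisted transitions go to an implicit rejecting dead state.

start=S0; accept=S9; S0-a>S0; S0-b>S0; S0-c>S1; S1-a>S2; S1-b>S3; S1-c>S4; S2-a>S3; S2-b>S3; S2-c>S5; S3-a>S3; S3-b>S3; S3-c>S4; S4-a>S6; S4-b>S0; S4-c>S1; S5-a>S7; S5-b>S0; S5-c>S1; S6-a>S0; S6-b>S0; S6-c>S8; S7-a>S0; S7-b>S0; S7-c>S8; S8-a>S9; S8-b>S3; S8-c>S4; S9-a>S3; S9-b>S3; S9-c>S5

Handle the two conditions separately and then intersect. One (2 states) tracks the count of `c`s modulo 2; the other (5 states) tracks how much of the suffix `caca` has currently been matched. Each combined state is a pair, one component from each; accept when both components accept.
With 10 states:
        a   b   c  
>  S0   S0  S0  S1 
   S1   S2  S3  S4 
   S2   S3  S3  S5 
   S3   S3  S3  S4 
   S4   S6  S0  S1 
   S5   S7  S0  S1 
   S6   S0  S0  S8 
   S7   S0  S0  S8 
   S8   S9  S3  S4 
 * S9   S3  S3  S5 
(> = start, * = accepting)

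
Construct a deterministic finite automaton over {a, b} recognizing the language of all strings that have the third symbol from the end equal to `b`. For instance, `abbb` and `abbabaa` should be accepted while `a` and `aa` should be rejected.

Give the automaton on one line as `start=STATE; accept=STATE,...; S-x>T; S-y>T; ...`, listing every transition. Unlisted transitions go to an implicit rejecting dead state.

A DFA must remember the last 3 symbols (since which symbol is third-to-last isn't known until the input ends). Use one state per possible window of the last ≤3 symbols; accept from those whose window starts with `b`.
With 15 states:
          a    b  
>  q0     q1   q2 
   q1     q3   q4 
   q2     q5   q6 
   q3     q7   q8 
   q4     q9  q10 
   q5    q11  q12 
   q6    q13  q14 
   q7     q7   q8 
   q8     q9  q10 
   q9    q11  q12 
   q10   q13  q14 
 * q11    q7   q8 
 * q12    q9  q10 
 * q13   q11  q12 
 * q14   q13  q14 
(> = start, * = accepting)

start=q0; accept=q11,q12,q13,q14; q0-a>q1; q0-b>q2; q1-a>q3; q1-b>q4; q2-a>q5; q2-b>q6; q3-a>q7; q3-b>q8; q4-a>q9; q4-b>q10; q5-a>q11; q5-b>q12; q6-a>q13; q6-b>q14; q7-a>q7; q7-b>q8; q8-a>q9; q8-b>q10; q9-a>q11; q9-b>q12; q10-a>q13; q10-b>q14; q11-a>q7; q11-b>q8; q12-a>q9; q12-b>q10; q13-a>q11; q13-b>q12; q14-a>q13; q14-b>q14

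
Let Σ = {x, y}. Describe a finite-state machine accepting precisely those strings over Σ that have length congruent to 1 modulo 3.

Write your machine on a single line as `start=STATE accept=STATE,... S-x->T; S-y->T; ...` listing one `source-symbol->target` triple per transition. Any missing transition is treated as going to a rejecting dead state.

Only the length mod 3 matters, so use a 3-cycle: from any state, every input symbol moves to the next state, wrapping C back to A. Mark B accepting.
       x  y 
>  A   B  B 
 * B   C  C 
   C   A  A 
(> = start, * = accepting)

start=A; accept=B; A-x->B; A-y->B; B-x->C; B-y->C; C-x->A; C-y->A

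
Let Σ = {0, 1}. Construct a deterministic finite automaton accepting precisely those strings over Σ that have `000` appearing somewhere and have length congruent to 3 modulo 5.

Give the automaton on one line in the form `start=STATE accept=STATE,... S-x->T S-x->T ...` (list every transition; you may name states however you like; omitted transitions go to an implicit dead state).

Handle the two conditions separately and then intersect. The first has 4 states tracking whether and how much of `000` has been seen; the second has 5 states tracking the input length modulo 5. A product state is a pair (one from each), accepting exactly when both do.
       0  1 
>  A   B  C 
   B   D  E 
   C   F  E 
   D   G  H 
   E   I  H 
   F   J  H 
 * G   K  K 
   H   L  M 
   I   N  M 
   J   K  M 
   K   O  O 
   L   P  A 
   M   Q  A 
   N   O  A 
   O   R  R 
   P   R  C 
   Q   S  C 
   R   T  T 
   S   T  E 
   T   G  G 
(> = start, * = accepting)

start=A accept=G A-0->B A-1->C B-0->D B-1->E C-0->F C-1->E D-0->G D-1->H E-0->I E-1->H F-0->J F-1->H G-0->K G-1->K H-0->L H-1->M I-0->N I-1->M J-0->K J-1->M K-0->O K-1->O L-0->P L-1->A M-0->Q M-1->A N-0->O N-1->A O-0->R O-1->R P-0->R P-1->C Q-0->S Q-1->C R-0->T R-1->T S-0->T S-1->E T-0->G T-1->G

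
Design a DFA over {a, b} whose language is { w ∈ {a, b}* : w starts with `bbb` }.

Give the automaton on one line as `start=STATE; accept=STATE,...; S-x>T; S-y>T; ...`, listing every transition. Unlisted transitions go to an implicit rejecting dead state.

start=s0; accept=s3; s0-a>s4; s0-b>s1; s1-a>s4; s1-b>s2; s2-a>s4; s2-b>s3; s3-a>s3; s3-b>s3; s4-a>s4; s4-b>s4

Check the first 3 symbols one by one: s0 through s2 record how many have matched `bbb` so far; any wrong symbol goes to the dead state s4. After all 3 match we enter the accepting sink s3.
        a   b  
>  s0   s4  s1 
   s1   s4  s2 
   s2   s4  s3 
 * s3   s3  s3 
   s4   s4  s4 
(> = start, * = accepting)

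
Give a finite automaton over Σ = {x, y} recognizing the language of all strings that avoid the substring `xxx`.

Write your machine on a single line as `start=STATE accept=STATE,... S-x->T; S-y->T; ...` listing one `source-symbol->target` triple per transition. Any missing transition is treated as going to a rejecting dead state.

start=q0; accept=q0,q1,q2; q0-x->q1; q0-y->q0; q1-x->q2; q1-y->q0; q2-x->q3; q2-y->q0; q3-x->q3; q3-y->q3

This is the complement of 'contains `xxx`'. Use the same substring-matching states — q0 through q3 holding how much of `xxx` has just been matched — but flip the accepting set: everything except the trap q3 accepts.
        x   y  
>* q0   q1  q0 
 * q1   q2  q0 
 * q2   q3  q0 
   q3   q3  q3 
(> = start, * = accepting)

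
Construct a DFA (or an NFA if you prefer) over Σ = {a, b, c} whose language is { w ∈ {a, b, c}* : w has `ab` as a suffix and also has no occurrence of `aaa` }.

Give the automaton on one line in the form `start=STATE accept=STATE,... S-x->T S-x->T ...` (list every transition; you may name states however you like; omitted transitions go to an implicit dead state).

Run two small machines in parallel and take their product. One (3 states) tracks how much of the suffix `ab` has currently been matched; the other (4 states) tracks partial matches of the forbidden pattern `aaa`. Each combined state is a pair, one component from each; accept when both components accept. Minimizing collapses redundant product states.
5 states suffice.
        a   b   c  
>  q0   q1  q0  q0 
   q1   q2  q3  q0 
   q2   q4  q3  q0 
 * q3   q1  q0  q0 
   q4   q4  q4  q4 
(> = start, * = accepting)

start=q0 accept=q3 q0-a->q1 q0-b->q0 q0-c->q0 q1-a->q2 q1-b->q3 q1-c->q0 q2-a->q4 q2-b->q3 q2-c->q0 q3-a->q1 q3-b->q0 q3-c->q0 q4-a->q4 q4-b->q4 q4-c->q4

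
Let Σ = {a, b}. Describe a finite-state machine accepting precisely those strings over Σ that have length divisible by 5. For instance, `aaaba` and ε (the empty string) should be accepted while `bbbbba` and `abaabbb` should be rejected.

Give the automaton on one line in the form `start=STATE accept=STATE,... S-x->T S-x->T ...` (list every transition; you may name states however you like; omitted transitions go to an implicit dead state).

Count input length modulo 5: every symbol advances one step around the cycle q0 → q1 → q2 → q3 → q4 → q0. Accept at q0.
5 states suffice.
        a   b  
>* q0   q1  q1 
   q1   q2  q2 
   q2   q3  q3 
   q3   q4  q4 
   q4   q0  q0 
(> = start, * = accepting)

start=q0 accept=q0 q0-a->q1 q0-b->q1 q1-a->q2 q1-b->q2 q2-a->q3 q2-b->q3 q3-a->q4 q3-b->q4 q4-a->q0 q4-b->q0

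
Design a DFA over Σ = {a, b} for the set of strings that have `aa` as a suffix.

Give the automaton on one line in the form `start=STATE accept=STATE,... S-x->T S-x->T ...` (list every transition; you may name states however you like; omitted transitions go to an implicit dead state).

Let each state record the length of the longest suffix of the input read so far that is also a prefix of `aa`. q1 means the last symbol is `a`; q2 means the last 2 symbols are `aa`. Accept only at q2, where the string currently ends in `aa`.
3 states suffice.
        a   b  
>  q0   q1  q0 
   q1   q2  q0 
 * q2   q2  q0 
(> = start, * = accepting)

start=q0 accept=q2 q0-a->q1 q0-b->q0 q1-a->q2 q1-b->q0 q2-a->q2 q2-b->q0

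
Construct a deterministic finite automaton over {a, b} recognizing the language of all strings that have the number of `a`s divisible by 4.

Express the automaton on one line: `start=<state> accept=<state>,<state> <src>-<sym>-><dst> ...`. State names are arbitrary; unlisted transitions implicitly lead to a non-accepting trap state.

Keep the running count of `a`s modulo 4: each `a` advances along the cycle S0 → S1 → S2 → S3 → S0 while other symbols loop. Accept at S0.
With 4 states:
        a   b  
>* S0   S1  S0 
   S1   S2  S1 
   S2   S3  S2 
   S3   S0  S3 
(> = start, * = accepting)

start=S0 accept=S0 S0-a->S1 S0-b->S0 S1-a->S2 S1-b->S1 S2-a->S3 S2-b->S2 S3-a->S0 S3-b->S3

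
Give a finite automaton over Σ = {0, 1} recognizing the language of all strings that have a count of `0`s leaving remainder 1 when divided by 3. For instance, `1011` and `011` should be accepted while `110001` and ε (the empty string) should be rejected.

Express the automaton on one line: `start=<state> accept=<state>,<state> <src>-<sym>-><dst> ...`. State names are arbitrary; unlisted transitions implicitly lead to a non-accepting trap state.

Keep the running count of `0`s modulo 3: each `0` advances along the cycle q0 → q1 → q2 → q0 while other symbols loop. Accept at q1.
A 3-state machine:
        0   1  
>  q0   q1  q0 
 * q1   q2  q1 
   q2   q0  q2 
(> = start, * = accepting)

start=q0 accept=q1 q0-0->q1 q0-1->q0 q1-0->q2 q1-1->q1 q2-0->q0 q2-1->q2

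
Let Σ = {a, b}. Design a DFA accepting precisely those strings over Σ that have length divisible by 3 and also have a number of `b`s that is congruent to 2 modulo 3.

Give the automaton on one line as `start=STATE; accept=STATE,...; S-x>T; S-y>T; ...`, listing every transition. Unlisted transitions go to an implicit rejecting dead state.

Handle the two conditions separately and then intersect. One (3 states) tracks the input length modulo 3; the other (3 states) tracks the count of `b`s modulo 3. Each combined state is a pair, one component from each; accept when both components accept.
With 9 states:
        a   b  
>  q0   q1  q2 
   q1   q3  q4 
   q2   q4  q5 
   q3   q0  q6 
   q4   q6  q7 
   q5   q7  q0 
   q6   q2  q8 
 * q7   q8  q1 
   q8   q5  q3 
(> = start, * = accepting)

start=q0; accept=q7; q0-a>q1; q0-b>q2; q1-a>q3; q1-b>q4; q2-a>q4; q2-b>q5; q3-a>q0; q3-b>q6; q4-a>q6; q4-b>q7; q5-a>q7; q5-b>q0; q6-a>q2; q6-b>q8; q7-a>q8; q7-b>q1; q8-a>q5; q8-b>q3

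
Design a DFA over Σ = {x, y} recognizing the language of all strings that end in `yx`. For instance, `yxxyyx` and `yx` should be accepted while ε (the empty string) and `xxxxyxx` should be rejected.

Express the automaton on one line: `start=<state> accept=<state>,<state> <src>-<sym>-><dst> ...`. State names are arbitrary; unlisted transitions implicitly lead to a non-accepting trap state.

Remember how much of `yx` the current input suffix matches. State q0 means no match yet; q1 means the last symbol is `y`; q2 means the last 2 symbols are `yx`. Only q2 accepts. On a mismatch, fall back to the longest proper suffix that is still a prefix of `yx`.
3 states suffice.
        x   y  
>  q0   q0  q1 
   q1   q2  q1 
 * q2   q0  q1 
(> = start, * = accepting)

start=q0 accept=q2 q0-x->q0 q0-y->q1 q1-x->q2 q1-y->q1 q2-x->q0 q2-y->q1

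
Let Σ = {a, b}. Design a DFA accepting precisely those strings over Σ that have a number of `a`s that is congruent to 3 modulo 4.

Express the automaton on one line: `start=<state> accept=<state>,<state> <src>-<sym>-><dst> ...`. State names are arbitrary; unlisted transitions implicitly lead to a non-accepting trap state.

start=q0 accept=q3 q0-a->q1 q0-b->q0 q1-a->q2 q1-b->q1 q2-a->q3 q2-b->q2 q3-a->q0 q3-b->q3

The only thing that matters is how many `a`s have appeared, reduced mod 4. Use one state per residue: q0 for 0, …, q3 for 3. Reading `a` moves to the next residue; anything else stays put. q3 is accepting.
4 states suffice.
        a   b  
>  q0   q1  q0 
   q1   q2  q1 
   q2   q3  q2 
 * q3   q0  q3 
(> = start, * = accepting)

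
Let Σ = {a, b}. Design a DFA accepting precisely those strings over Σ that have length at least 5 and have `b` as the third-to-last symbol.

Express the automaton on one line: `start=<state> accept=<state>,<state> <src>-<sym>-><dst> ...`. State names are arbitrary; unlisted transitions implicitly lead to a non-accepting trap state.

start=q0 accept=q6,q7,q8,q9 q0-a->q1 q0-b->q1 q1-a->q2 q1-b->q2 q2-a->q2 q2-b->q3 q3-a->q4 q3-b->q5 q4-a->q6 q4-b->q7 q5-a->q8 q5-b->q9 q6-a->q2 q6-b->q3 q7-a->q4 q7-b->q5 q8-a->q6 q8-b->q7 q9-a->q8 q9-b->q9

Build one automaton per condition and run them in lockstep. The first has 7 states tracking the input length, saturating at 6; the second has 15 states tracking the last 3 symbols read. A product state is a pair (one from each), accepting exactly when both do. Minimizing collapses redundant product states.
        a   b  
>  q0   q1  q1 
   q1   q2  q2 
   q2   q2  q3 
   q3   q4  q5 
   q4   q6  q7 
   q5   q8  q9 
 * q6   q2  q3 
 * q7   q4  q5 
 * q8   q6  q7 
 * q9   q8  q9 
(> = start, * = accepting)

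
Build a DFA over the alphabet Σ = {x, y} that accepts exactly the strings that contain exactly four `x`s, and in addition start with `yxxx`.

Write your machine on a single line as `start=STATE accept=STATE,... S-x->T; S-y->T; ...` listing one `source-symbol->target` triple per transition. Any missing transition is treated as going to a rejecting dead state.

start=q0; accept=q11; q0-x->q1; q0-y->q2; q1-x->q3; q1-y->q1; q2-x->q4; q2-y->q5; q3-x->q6; q3-y->q3; q4-x->q7; q4-y->q1; q5-x->q1; q5-y->q5; q6-x->q8; q6-y->q6; q7-x->q9; q7-y->q3; q8-x->q10; q8-y->q8; q9-x->q11; q9-y->q9; q10-x->q10; q10-y->q10; q11-x->q12; q11-y->q11; q12-x->q12; q12-y->q12

Build one automaton per condition and run them in lockstep. The first has 6 states tracking the count of `x`s, saturating at 5; the second has 6 states tracking whether the input so far still matches the prefix `yxxx`. A product state is a pair (one from each), accepting exactly when both do.
A 13-state machine:
          x    y  
>  q0     q1   q2 
   q1     q3   q1 
   q2     q4   q5 
   q3     q6   q3 
   q4     q7   q1 
   q5     q1   q5 
   q6     q8   q6 
   q7     q9   q3 
   q8    q10   q8 
   q9    q11   q9 
   q10   q10  q10 
 * q11   q12  q11 
   q12   q12  q12 
(> = start, * = accepting)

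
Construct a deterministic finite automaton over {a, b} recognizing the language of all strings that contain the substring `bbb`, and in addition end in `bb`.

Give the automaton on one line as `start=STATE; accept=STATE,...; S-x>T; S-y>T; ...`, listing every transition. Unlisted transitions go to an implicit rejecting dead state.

start=S0; accept=S3; S0-a>S0; S0-b>S1; S1-a>S0; S1-b>S2; S2-a>S0; S2-b>S3; S3-a>S4; S3-b>S3; S4-a>S4; S4-b>S5; S5-a>S4; S5-b>S3

Build one automaton per condition and run them in lockstep. One (4 states) tracks whether and how much of `bbb` has been seen; the other (3 states) tracks how much of the suffix `bb` has currently been matched. Each combined state is a pair, one component from each; accept when both components accept.
With 6 states:
        a   b  
>  S0   S0  S1 
   S1   S0  S2 
   S2   S0  S3 
 * S3   S4  S3 
   S4   S4  S5 
   S5   S4  S3 
(> = start, * = accepting)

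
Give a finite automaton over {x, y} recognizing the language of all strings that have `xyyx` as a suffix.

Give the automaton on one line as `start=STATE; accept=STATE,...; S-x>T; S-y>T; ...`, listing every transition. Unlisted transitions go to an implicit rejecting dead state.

Remember how much of `xyyx` the current input suffix matches. State q0 means no match yet; q1 means the last symbol is `x`; q2 means the last 2 symbols are `xy`; q3 means the last 3 symbols are `xyy`; q4 means the last 4 symbols are `xyyx`. Only q4 accepts. On a mismatch, fall back to the longest proper suffix that is still a prefix of `xyyx`.
5 states suffice.
        x   y  
>  q0   q1  q0 
   q1   q1  q2 
   q2   q1  q3 
   q3   q4  q0 
 * q4   q1  q2 
(> = start, * = accepting)

start=q0; accept=q4; q0-x>q1; q0-y>q0; q1-x>q1; q1-y>q2; q2-x>q1; q2-y>q3; q3-x>q4; q3-y>q0; q4-x>q1; q4-y>q2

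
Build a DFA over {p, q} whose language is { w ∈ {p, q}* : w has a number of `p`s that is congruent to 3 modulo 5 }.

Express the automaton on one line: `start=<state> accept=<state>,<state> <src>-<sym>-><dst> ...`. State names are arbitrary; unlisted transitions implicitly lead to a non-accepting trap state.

The only thing that matters is how many `p`s have appeared, reduced mod 5. Use one state per residue: S0 for 0, …, S4 for 4. Reading `p` moves to the next residue; anything else stays put. S3 is accepting.
        p   q  
>  S0   S1  S0 
   S1   S2  S1 
   S2   S3  S2 
 * S3   S4  S3 
   S4   S0  S4 
(> = start, * = accepting)

start=S0 accept=S3 S0-p->S1 S0-q->S0 S1-p->S2 S1-q->S1 S2-p->S3 S2-q->S2 S3-p->S4 S3-q->S3 S4-p->S0 S4-q->S4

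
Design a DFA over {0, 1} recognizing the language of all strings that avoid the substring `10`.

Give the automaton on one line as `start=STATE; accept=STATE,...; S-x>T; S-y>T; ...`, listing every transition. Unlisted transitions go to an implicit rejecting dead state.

This is the complement of 'contains `10`'. Use the same substring-matching states — s0 through s2 holding how much of `10` has just been matched — but flip the accepting set: everything except the trap s2 accepts.
With 3 states:
        0   1  
>* s0   s0  s1 
 * s1   s2  s1 
   s2   s2  s2 
(> = start, * = accepting)

start=s0; accept=s0,s1; s0-0>s0; s0-1>s1; s1-0>s2; s1-1>s1; s2-0>s2; s2-1>s2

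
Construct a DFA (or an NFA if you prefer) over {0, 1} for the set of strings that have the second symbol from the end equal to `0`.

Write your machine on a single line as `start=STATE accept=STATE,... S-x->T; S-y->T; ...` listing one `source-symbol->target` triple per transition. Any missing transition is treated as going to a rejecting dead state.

start=S0; accept=S3,S4; S0-0->S1; S0-1->S2; S1-0->S3; S1-1->S4; S2-0->S5; S2-1->S6; S3-0->S3; S3-1->S4; S4-0->S5; S4-1->S6; S5-0->S3; S5-1->S4; S6-0->S5; S6-1->S6

Because acceptance depends on a position counted from the end, the machine has to buffer the most recent 2 symbols. Make each state the string of the last up-to-2 symbols read; on input `x` shift the window left and append `x`. Accept when the buffered window has length 2 and begins with `0`.
        0   1  
>  S0   S1  S2 
   S1   S3  S4 
   S2   S5  S6 
 * S3   S3  S4 
 * S4   S5  S6 
   S5   S3  S4 
   S6   S5  S6 
(> = start, * = accepting)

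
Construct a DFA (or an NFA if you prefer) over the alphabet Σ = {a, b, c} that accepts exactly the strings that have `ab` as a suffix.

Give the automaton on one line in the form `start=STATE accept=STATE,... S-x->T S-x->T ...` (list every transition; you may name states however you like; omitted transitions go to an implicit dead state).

Let each state record the length of the longest suffix of the input read so far that is also a prefix of `ab`. s1 means the last symbol is `a`; s2 means the last 2 symbols are `ab`. Accept only at s2, where the string currently ends in `ab`.
3 states suffice.
        a   b   c  
>  s0   s1  s0  s0 
   s1   s1  s2  s0 
 * s2   s1  s0  s0 
(> = start, * = accepting)

start=s0 accept=s2 s0-a->s1 s0-b->s0 s0-c->s0 s1-a->s1 s1-b->s2 s1-c->s0 s2-a->s1 s2-b->s0 s2-c->s0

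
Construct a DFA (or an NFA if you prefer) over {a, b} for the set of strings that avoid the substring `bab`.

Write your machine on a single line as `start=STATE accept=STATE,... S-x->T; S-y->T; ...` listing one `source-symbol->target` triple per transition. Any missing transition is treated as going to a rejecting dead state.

start=s0; accept=s0,s1,s2; s0-a->s0; s0-b->s1; s1-a->s2; s1-b->s1; s2-a->s0; s2-b->s3; s3-a->s3; s3-b->s3

This is the complement of 'contains `bab`'. Use the same substring-matching states — s0 through s3 holding how much of `bab` has just been matched — but flip the accepting set: everything except the trap s3 accepts.
A 4-state machine:
        a   b  
>* s0   s0  s1 
 * s1   s2  s1 
 * s2   s0  s3 
   s3   s3  s3 
(> = start, * = accepting)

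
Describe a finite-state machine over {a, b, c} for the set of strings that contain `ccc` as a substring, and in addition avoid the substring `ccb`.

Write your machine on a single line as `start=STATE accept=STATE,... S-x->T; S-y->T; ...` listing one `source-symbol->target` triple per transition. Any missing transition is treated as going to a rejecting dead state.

start=S0; accept=S4,S5,S6; S0-a->S0; S0-b->S0; S0-c->S1; S1-a->S0; S1-b->S0; S1-c->S2; S2-a->S0; S2-b->S3; S2-c->S4; S3-a->S3; S3-b->S3; S3-c->S3; S4-a->S5; S4-b->S3; S4-c->S4; S5-a->S5; S5-b->S5; S5-c->S6; S6-a->S5; S6-b->S5; S6-c->S4

Build one automaton per condition and run them in lockstep. The first has 4 states tracking whether and how much of `ccc` has been seen; the second has 4 states tracking partial matches of the forbidden pattern `ccb`. A product state is a pair (one from each), accepting exactly when both do. After merging equivalent states the machine shrinks.
With 7 states:
        a   b   c  
>  S0   S0  S0  S1 
   S1   S0  S0  S2 
   S2   S0  S3  S4 
   S3   S3  S3  S3 
 * S4   S5  S3  S4 
 * S5   S5  S5  S6 
 * S6   S5  S5  S4 
(> = start, * = accepting)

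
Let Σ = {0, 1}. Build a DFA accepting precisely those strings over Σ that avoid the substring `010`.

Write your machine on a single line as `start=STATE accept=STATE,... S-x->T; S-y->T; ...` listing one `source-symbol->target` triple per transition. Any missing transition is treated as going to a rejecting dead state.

This is the complement of 'contains `010`'. Use the same substring-matching states — q0 through q3 holding how much of `010` has just been matched — but flip the accepting set: everything except the trap q3 accepts.
        0   1  
>* q0   q1  q0 
 * q1   q1  q2 
 * q2   q3  q0 
   q3   q3  q3 
(> = start, * = accepting)

start=q0; accept=q0,q1,q2; q0-0->q1; q0-1->q0; q1-0->q1; q1-1->q2; q2-0->q3; q2-1->q0; q3-0->q3; q3-1->q3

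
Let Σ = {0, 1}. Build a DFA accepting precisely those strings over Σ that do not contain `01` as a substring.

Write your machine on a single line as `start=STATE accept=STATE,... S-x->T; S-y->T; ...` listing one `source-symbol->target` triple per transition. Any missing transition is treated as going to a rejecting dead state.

start=s0; accept=s0,s1; s0-0->s1; s0-1->s0; s1-0->s1; s1-1->s2; s2-0->s2; s2-1->s2

This is the complement of 'contains `01`'. Use the same substring-matching states — s0 through s2 holding how much of `01` has just been matched — but flip the accepting set: everything except the trap s2 accepts.
        0   1  
>* s0   s1  s0 
 * s1   s1  s2 
   s2   s2  s2 
(> = start, * = accepting)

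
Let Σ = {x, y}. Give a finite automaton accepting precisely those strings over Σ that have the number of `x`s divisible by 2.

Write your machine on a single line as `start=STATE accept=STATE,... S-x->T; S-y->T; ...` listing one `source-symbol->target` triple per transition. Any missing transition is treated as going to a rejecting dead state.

start=q0; accept=q0; q0-x->q1; q0-y->q0; q1-x->q0; q1-y->q1

The only thing that matters is how many `x`s have appeared, reduced mod 2. Use one state per residue: q0 for 0, …, q1 for 1. Reading `x` moves to the next residue; anything else stays put. q0 is accepting.
        x   y  
>* q0   q1  q0 
   q1   q0  q1 
(> = start, * = accepting)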